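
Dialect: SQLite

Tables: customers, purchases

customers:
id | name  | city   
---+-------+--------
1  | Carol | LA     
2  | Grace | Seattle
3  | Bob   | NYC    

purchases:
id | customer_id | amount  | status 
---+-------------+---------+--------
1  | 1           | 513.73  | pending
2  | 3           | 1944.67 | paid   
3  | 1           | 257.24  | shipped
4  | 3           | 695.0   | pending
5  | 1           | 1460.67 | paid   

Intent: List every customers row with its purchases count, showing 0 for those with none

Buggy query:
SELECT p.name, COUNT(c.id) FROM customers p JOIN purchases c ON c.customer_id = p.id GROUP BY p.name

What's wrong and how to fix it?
Bug: An inner join excludes parents with zero children

Fix: Switch to LEFT JOIN to retain unmatched parent rows

Corrected query:
SELECT p.name, COUNT(c.id) FROM customers p LEFT JOIN purchases c ON c.customer_id = p.id GROUP BY p.name

Result:
name  | COUNT(c.id)
------+------------
Bob   | 2          
Carol | 3          
Grace | 0          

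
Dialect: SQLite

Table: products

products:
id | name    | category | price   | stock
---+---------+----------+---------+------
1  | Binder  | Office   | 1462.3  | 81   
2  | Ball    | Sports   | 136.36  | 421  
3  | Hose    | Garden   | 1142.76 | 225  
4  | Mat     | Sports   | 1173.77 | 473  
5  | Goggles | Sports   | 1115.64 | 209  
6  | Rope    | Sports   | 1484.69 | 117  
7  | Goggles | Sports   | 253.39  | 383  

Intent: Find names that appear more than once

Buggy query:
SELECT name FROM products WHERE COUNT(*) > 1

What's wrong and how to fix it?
Bug: COUNT(*) is an aggregate and cannot be used in WHERE

Fix: GROUP BY name, then filter groups with HAVING COUNT(*) > 1

Corrected query:
SELECT name FROM products GROUP BY name HAVING COUNT(*) > 1

Result:
name   
-------
Goggles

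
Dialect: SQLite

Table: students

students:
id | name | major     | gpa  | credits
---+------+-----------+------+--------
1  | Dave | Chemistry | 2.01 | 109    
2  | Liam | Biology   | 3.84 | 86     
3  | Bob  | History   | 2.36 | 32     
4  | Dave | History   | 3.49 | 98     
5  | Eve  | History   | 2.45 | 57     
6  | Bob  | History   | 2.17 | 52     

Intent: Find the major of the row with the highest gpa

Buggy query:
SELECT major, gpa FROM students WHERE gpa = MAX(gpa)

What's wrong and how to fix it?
Bug: WHERE is evaluated per row; an aggregate over the whole table isn't defined there

Fix: Use a subquery: WHERE gpa = (SELECT MAX(gpa) FROM students)

Corrected query:
SELECT major, gpa FROM students WHERE gpa = (SELECT MAX(gpa) FROM students)

Result:
major   | gpa 
--------+-----
Biology | 3.84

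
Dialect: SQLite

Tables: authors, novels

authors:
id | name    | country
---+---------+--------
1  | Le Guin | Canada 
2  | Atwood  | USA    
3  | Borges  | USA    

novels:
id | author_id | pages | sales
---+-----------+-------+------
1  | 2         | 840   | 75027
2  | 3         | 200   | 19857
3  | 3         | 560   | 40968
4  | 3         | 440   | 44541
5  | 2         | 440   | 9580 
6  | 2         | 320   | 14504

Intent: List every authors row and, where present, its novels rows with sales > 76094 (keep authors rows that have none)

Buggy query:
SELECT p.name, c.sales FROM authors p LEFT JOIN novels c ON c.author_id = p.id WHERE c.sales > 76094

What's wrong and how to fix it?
Bug: A WHERE condition on the right-hand table after LEFT JOIN drops unmatched parents

Fix: Put 'c.sales > 76094' in the JOIN's ON clause instead of WHERE

Corrected query:
SELECT p.name, c.sales FROM authors p LEFT JOIN novels c ON c.author_id = p.id AND c.sales > 76094

Result:
name    | sales
--------+------
Le Guin | NULL 
Atwood  | NULL 
Borges  | NULL 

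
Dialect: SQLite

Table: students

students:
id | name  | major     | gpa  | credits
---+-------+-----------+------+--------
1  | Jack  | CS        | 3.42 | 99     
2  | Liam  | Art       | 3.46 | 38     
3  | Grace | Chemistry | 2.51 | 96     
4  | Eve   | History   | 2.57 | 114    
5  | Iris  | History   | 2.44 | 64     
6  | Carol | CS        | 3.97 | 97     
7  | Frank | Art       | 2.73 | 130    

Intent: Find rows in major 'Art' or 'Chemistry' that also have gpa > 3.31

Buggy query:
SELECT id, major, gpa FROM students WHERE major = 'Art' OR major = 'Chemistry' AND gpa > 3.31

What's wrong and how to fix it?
Bug: Without parentheses, AND is evaluated before OR, so the gpa filter only applies to the 'Chemistry' branch

Fix: Group the OR with parentheses (or use IN), then AND the threshold

Corrected query:
SELECT id, major, gpa FROM students WHERE (major = 'Art' OR major = 'Chemistry') AND gpa > 3.31

Result:
id | major | gpa 
---+-------+-----
2  | Art   | 3.46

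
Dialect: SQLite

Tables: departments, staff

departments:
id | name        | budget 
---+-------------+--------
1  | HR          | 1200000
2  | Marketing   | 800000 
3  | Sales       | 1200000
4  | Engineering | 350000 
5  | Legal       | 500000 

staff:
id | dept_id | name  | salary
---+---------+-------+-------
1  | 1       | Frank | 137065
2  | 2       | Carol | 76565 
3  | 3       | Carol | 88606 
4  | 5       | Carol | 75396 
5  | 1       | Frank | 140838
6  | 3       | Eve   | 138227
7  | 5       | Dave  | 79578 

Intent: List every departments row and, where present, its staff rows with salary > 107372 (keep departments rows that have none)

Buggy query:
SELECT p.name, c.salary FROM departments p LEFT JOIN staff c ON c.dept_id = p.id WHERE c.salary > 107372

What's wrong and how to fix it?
Bug: A WHERE condition on the right-hand table after LEFT JOIN drops unmatched parents

Fix: Move the right-table condition into the ON clause so unmatched parents are kept

Corrected query:
SELECT p.name, c.salary FROM departments p LEFT JOIN staff c ON c.dept_id = p.id AND c.salary > 107372

Result:
name        | salary
------------+-------
HR          | 137065
HR          | 140838
Marketing   | NULL  
Sales       | 138227
Engineering | NULL  
Legal       | NULL  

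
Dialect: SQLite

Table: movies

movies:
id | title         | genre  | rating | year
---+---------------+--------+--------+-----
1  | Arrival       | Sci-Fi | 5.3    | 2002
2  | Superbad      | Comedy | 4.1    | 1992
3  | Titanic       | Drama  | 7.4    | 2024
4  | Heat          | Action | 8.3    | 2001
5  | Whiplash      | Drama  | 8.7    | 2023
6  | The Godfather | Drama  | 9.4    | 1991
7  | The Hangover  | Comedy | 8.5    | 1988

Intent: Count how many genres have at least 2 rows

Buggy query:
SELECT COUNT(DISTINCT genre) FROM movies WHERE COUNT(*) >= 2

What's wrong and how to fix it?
Bug: COUNT(*) cannot appear in WHERE; the per-group count doesn't exist yet

Fix: Group first with HAVING COUNT(*) >= 2, then COUNT the resulting groups

Corrected query:
SELECT COUNT(*) FROM (SELECT genre FROM movies GROUP BY genre HAVING COUNT(*) >= 2)

Result:
COUNT(*)
--------
2       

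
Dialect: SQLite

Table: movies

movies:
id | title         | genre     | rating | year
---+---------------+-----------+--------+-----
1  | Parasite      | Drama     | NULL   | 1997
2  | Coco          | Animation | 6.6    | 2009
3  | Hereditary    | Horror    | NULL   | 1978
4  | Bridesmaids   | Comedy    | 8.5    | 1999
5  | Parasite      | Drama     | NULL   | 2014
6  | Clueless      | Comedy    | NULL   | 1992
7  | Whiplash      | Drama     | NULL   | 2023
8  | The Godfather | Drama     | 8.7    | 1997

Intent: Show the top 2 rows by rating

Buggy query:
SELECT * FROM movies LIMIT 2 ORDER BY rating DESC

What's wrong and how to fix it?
Bug: ORDER BY cannot follow LIMIT; LIMIT is the final clause

Fix: Swap the clauses: ORDER BY first, then LIMIT

Corrected query:
SELECT * FROM movies ORDER BY rating DESC LIMIT 2

Result:
id | title         | genre  | rating | year
---+---------------+--------+--------+-----
8  | The Godfather | Drama  | 8.7    | 1997
4  | Bridesmaids   | Comedy | 8.5    | 1999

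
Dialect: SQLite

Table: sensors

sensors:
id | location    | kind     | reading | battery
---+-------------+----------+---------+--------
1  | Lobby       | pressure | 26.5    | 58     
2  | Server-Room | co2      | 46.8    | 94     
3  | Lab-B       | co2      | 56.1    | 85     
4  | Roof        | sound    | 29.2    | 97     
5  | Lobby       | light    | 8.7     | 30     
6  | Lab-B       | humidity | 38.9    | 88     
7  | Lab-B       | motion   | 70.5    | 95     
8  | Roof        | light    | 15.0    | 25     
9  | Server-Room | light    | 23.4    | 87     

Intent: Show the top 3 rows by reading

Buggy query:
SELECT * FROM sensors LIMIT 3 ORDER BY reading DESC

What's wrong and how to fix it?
Bug: LIMIT must come after ORDER BY

Fix: Swap the clauses: ORDER BY first, then LIMIT

Corrected query:
SELECT * FROM sensors ORDER BY reading DESC LIMIT 3

Result:
id | location    | kind   | reading | battery
---+-------------+--------+---------+--------
7  | Lab-B       | motion | 70.5    | 95     
3  | Lab-B       | co2    | 56.1    | 85     
2  | Server-Room | co2    | 46.8    | 94     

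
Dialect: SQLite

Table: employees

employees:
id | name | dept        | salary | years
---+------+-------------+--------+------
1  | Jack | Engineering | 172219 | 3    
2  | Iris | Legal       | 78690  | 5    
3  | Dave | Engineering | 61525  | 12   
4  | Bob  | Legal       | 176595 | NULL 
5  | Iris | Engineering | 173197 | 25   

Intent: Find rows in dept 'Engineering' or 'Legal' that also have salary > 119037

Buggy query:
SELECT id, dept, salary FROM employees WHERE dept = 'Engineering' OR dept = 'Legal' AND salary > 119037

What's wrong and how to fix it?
Bug: AND binds tighter than OR, so this parses as dept = 'Engineering' OR (dept = 'Legal' AND salary > 119037)

Fix: Group the OR with parentheses (or use IN), then AND the threshold

Corrected query:
SELECT id, dept, salary FROM employees WHERE (dept = 'Engineering' OR dept = 'Legal') AND salary > 119037

Result:
id | dept        | salary
---+-------------+-------
1  | Engineering | 172219
4  | Legal       | 176595
5  | Engineering | 173197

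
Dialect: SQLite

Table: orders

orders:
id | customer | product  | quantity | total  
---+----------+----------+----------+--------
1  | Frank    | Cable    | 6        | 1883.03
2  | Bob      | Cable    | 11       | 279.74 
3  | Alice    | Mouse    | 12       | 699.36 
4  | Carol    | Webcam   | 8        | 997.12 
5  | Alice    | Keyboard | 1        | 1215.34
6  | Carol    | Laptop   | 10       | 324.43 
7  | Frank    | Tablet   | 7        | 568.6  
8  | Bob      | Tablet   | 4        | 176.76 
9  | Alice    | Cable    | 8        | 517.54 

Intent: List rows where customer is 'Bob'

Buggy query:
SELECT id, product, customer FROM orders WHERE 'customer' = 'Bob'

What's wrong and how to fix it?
Bug: 'customer' in single quotes is a string literal, not the column; the comparison is literal-vs-literal and never true

Fix: Remove the quotes around the column name (or use double quotes for an identifier)

Corrected query:
SELECT id, product, customer FROM orders WHERE customer = 'Bob'

Result:
id | product | customer
---+---------+---------
2  | Cable   | Bob     
8  | Tablet  | Bob     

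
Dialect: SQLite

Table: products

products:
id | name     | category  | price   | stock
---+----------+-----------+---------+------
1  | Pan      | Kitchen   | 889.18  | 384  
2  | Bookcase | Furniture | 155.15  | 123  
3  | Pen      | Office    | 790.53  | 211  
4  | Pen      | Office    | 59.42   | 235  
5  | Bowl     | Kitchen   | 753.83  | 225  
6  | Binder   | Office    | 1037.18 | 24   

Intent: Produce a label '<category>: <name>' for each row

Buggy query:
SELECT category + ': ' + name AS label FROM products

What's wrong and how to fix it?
Bug: SQLite uses || for string concatenation; + coerces text to numbers (yielding 0)

Fix: Replace + with || to concatenate text

Corrected query:
SELECT category || ': ' || name AS label FROM products

Result:
label              
-------------------
Kitchen: Pan       
Furniture: Bookcase
Office: Pen        
Office: Pen        
Kitchen: Bowl      
Office: Binder     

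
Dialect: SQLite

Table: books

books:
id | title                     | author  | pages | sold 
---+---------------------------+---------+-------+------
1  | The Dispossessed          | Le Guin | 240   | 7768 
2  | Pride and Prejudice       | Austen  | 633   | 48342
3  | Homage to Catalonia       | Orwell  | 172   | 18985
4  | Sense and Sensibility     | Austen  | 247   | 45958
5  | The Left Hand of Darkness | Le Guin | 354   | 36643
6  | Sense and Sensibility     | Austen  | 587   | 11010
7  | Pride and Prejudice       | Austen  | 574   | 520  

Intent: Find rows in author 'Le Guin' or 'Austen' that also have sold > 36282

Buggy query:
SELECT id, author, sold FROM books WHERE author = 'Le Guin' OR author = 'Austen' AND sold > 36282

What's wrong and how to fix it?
Bug: AND binds tighter than OR, so this parses as author = 'Le Guin' OR (author = 'Austen' AND sold > 36282)

Fix: Group the OR with parentheses (or use IN), then AND the threshold

Corrected query:
SELECT id, author, sold FROM books WHERE (author = 'Le Guin' OR author = 'Austen') AND sold > 36282

Result:
id | author  | sold 
---+---------+------
2  | Austen  | 48342
4  | Austen  | 45958
5  | Le Guin | 36643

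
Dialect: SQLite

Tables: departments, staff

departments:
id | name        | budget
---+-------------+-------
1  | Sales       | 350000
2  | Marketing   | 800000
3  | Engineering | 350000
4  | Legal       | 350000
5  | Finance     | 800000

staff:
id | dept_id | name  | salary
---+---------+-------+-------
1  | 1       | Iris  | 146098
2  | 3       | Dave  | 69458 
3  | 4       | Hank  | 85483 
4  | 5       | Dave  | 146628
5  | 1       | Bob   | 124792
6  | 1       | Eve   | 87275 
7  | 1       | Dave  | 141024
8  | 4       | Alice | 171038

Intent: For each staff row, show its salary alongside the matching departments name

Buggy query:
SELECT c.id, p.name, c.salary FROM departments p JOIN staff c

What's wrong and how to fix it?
Bug: Missing join condition: each staff row is matched to all departments rows instead of just its own

Fix: Specify the join condition linking the foreign key to the parent id

Corrected query:
SELECT c.id, p.name, c.salary FROM departments p JOIN staff c ON c.dept_id = p.id

Result:
id | name        | salary
---+-------------+-------
1  | Sales       | 146098
2  | Engineering | 69458 
3  | Legal       | 85483 
4  | Finance     | 146628
5  | Sales       | 124792
6  | Sales       | 87275 
7  | Sales       | 141024
8  | Legal       | 171038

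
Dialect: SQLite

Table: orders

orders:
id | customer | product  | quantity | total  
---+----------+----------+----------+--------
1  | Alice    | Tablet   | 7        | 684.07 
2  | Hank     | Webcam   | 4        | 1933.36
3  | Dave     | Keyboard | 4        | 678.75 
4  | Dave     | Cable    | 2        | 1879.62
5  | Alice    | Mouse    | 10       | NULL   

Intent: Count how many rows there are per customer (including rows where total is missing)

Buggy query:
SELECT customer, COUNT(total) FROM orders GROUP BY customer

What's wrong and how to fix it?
Bug: COUNT(column) counts non-NULL values only; rows with NULL total aren't counted

Fix: Use COUNT(*) to count all rows regardless of NULL

Corrected query:
SELECT customer, COUNT(*) FROM orders GROUP BY customer

Result:
customer | COUNT(*)
---------+---------
Alice    | 2       
Dave     | 2       
Hank     | 1       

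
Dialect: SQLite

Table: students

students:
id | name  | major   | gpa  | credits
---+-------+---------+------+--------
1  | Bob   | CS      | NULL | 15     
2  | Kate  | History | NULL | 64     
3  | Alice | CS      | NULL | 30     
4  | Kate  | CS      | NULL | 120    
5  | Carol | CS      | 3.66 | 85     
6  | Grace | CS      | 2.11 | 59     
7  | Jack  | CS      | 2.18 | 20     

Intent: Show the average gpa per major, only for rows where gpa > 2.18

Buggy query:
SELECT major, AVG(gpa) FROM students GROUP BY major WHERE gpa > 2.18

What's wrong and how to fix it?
Bug: Row-level WHERE must come before GROUP BY in the clause order

Fix: Place WHERE between FROM and GROUP BY

Corrected query:
SELECT major, AVG(gpa) FROM students WHERE gpa > 2.18 GROUP BY major

Result:
major | AVG(gpa)
------+---------
CS    | 3.66    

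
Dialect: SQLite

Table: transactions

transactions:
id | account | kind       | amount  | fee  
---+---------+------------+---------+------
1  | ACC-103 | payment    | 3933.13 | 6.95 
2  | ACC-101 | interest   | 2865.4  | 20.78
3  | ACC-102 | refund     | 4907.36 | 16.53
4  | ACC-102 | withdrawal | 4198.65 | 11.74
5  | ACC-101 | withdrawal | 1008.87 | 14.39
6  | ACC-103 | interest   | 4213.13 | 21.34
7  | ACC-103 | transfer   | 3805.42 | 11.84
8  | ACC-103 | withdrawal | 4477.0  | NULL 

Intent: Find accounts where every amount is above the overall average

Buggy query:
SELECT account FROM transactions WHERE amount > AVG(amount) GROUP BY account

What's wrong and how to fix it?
Bug: AVG() is an aggregate; it can't sit directly in WHERE

Fix: Compute the overall average in a scalar subquery and compare each group's MIN against it in HAVING

Corrected query:
SELECT account FROM transactions GROUP BY account HAVING MIN(amount) > (SELECT AVG(amount) FROM transactions)

Result:
account
-------
ACC-102
ACC-103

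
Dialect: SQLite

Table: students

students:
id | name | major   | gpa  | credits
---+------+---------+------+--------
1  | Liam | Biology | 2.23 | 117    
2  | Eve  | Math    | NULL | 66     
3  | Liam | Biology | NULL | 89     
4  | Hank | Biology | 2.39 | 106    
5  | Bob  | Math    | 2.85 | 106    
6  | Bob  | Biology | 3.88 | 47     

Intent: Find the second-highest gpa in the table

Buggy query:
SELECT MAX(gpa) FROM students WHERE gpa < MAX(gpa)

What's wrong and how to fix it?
Bug: The inner MAX is an aggregate inside WHERE, which is not allowed

Fix: Compute the overall MAX in a subquery, then take MAX of rows below it

Corrected query:
SELECT MAX(gpa) FROM students WHERE gpa < (SELECT MAX(gpa) FROM students)

Result:
MAX(gpa)
--------
2.85    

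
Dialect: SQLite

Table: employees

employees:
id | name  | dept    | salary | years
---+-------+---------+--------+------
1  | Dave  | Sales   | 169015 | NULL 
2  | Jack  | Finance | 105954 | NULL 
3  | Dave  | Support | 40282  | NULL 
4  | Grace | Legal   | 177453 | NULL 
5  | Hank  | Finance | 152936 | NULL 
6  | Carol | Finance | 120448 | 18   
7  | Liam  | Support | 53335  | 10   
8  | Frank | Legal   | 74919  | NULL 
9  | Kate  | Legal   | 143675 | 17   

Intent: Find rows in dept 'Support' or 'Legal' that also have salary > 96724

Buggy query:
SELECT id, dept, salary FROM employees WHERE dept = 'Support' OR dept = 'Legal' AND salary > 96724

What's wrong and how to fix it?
Bug: AND binds tighter than OR, so this parses as dept = 'Support' OR (dept = 'Legal' AND salary > 96724)

Fix: Group the OR with parentheses (or use IN), then AND the threshold

Corrected query:
SELECT id, dept, salary FROM employees WHERE (dept = 'Support' OR dept = 'Legal') AND salary > 96724

Result:
id | dept  | salary
---+-------+-------
4  | Legal | 177453
9  | Legal | 143675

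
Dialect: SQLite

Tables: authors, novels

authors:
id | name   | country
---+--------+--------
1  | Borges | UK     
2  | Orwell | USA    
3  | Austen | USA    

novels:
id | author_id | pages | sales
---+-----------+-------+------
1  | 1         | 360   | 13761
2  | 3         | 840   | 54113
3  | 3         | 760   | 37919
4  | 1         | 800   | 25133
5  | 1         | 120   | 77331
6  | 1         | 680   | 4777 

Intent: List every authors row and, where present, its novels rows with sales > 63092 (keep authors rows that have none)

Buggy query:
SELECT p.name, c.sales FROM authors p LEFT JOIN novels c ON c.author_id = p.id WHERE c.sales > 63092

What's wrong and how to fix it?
Bug: Filtering c.sales in WHERE discards the NULL rows produced by LEFT JOIN, turning it into an inner join

Fix: Move the right-table condition into the ON clause so unmatched parents are kept

Corrected query:
SELECT p.name, c.sales FROM authors p LEFT JOIN novels c ON c.author_id = p.id AND c.sales > 63092

Result:
name   | sales
-------+------
Borges | 77331
Orwell | NULL 
Austen | NULL 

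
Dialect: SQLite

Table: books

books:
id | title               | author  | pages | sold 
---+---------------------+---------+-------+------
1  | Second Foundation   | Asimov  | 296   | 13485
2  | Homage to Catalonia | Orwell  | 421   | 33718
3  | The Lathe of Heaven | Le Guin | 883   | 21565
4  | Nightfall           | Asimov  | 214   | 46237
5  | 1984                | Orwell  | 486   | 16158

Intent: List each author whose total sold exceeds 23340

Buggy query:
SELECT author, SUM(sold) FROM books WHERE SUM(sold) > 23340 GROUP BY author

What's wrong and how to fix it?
Bug: SUM(sold) is an aggregate, but WHERE filters rows before aggregation

Fix: Use HAVING (which filters groups after aggregation) instead of WHERE

Corrected query:
SELECT author, SUM(sold) FROM books GROUP BY author HAVING SUM(sold) > 23340

Result:
author | SUM(sold)
-------+----------
Asimov | 59722    
Orwell | 49876    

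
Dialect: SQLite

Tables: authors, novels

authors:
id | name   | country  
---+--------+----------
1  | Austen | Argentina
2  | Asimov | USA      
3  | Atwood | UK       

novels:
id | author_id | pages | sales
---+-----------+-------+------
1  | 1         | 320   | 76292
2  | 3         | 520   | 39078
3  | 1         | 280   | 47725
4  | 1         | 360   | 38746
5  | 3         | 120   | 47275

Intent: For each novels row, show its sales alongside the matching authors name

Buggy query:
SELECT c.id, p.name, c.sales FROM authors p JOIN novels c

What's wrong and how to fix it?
Bug: Missing join condition: each novels row is matched to all authors rows instead of just its own

Fix: Specify the join condition linking the foreign key to the parent id

Corrected query:
SELECT c.id, p.name, c.sales FROM authors p JOIN novels c ON c.author_id = p.id

Result:
id | name   | sales
---+--------+------
1  | Austen | 76292
2  | Atwood | 39078
3  | Austen | 47725
4  | Austen | 38746
5  | Atwood | 47275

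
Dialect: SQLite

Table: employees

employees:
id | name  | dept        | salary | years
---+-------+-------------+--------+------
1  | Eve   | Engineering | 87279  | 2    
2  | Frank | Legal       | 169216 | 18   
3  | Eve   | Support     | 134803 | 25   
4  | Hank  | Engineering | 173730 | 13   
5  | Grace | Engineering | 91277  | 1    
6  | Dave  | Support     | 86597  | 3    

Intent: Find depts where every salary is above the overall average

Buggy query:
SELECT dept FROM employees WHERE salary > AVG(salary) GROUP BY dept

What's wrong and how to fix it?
Bug: WHERE evaluates per row before aggregation, so AVG() is unavailable

Fix: Compute the overall average in a scalar subquery and compare each group's MIN against it in HAVING

Corrected query:
SELECT dept FROM employees GROUP BY dept HAVING MIN(salary) > (SELECT AVG(salary) FROM employees)

Result:
dept 
-----
Legal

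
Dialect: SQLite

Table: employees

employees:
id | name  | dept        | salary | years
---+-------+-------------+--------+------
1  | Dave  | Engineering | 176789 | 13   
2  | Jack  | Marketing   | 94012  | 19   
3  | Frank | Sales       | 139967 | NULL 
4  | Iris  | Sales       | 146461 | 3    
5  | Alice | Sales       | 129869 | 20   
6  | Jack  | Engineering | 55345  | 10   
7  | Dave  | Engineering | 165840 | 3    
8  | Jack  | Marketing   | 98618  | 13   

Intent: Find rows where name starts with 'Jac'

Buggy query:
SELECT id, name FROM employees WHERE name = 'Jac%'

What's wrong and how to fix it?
Bug: '=' compares the literal string including the % character; pattern matching needs LIKE

Fix: Use LIKE for wildcard pattern matching

Corrected query:
SELECT id, name FROM employees WHERE name LIKE 'Jac%'

Result:
id | name
---+-----
2  | Jack
6  | Jack
8  | Jack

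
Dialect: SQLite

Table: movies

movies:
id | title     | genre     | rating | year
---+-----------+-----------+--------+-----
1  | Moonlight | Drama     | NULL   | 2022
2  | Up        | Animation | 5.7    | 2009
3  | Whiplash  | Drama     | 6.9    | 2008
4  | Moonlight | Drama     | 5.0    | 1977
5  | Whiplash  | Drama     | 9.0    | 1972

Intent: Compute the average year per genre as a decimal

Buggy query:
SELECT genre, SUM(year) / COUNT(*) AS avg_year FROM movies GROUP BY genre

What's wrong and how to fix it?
Bug: SUM(year) and COUNT(*) are both integers; the division truncates the fractional part

Fix: Cast one side to REAL so the division keeps the fractional part

Corrected query:
SELECT genre, SUM(year) * 1.0 / COUNT(*) AS avg_year FROM movies GROUP BY genre

Result:
genre     | avg_year
----------+---------
Animation | 2009    
Drama     | 1994.75 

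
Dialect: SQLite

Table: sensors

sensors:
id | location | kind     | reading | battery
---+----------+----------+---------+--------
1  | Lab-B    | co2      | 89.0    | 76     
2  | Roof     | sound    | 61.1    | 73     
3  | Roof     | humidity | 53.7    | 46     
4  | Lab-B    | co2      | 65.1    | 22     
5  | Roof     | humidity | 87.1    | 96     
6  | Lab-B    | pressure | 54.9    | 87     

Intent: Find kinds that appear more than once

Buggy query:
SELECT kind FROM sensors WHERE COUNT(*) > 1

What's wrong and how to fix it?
Bug: COUNT(*) is an aggregate and cannot be used in WHERE

Fix: GROUP BY kind, then filter groups with HAVING COUNT(*) > 1

Corrected query:
SELECT kind FROM sensors GROUP BY kind HAVING COUNT(*) > 1

Result:
kind    
--------
co2     
humidity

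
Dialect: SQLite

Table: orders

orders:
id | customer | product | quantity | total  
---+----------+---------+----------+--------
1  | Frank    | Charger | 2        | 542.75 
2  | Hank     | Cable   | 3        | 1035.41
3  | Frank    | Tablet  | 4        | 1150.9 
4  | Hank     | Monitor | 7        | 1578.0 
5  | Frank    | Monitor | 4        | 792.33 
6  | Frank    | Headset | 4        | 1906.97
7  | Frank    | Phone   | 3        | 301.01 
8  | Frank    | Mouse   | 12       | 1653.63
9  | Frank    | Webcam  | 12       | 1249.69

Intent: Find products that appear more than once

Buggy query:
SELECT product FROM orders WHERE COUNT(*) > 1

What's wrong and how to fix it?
Bug: COUNT(*) is an aggregate and cannot be used in WHERE

Fix: Group first, then use HAVING for the count condition

Corrected query:
SELECT product FROM orders GROUP BY product HAVING COUNT(*) > 1

Result:
product
-------
Monitor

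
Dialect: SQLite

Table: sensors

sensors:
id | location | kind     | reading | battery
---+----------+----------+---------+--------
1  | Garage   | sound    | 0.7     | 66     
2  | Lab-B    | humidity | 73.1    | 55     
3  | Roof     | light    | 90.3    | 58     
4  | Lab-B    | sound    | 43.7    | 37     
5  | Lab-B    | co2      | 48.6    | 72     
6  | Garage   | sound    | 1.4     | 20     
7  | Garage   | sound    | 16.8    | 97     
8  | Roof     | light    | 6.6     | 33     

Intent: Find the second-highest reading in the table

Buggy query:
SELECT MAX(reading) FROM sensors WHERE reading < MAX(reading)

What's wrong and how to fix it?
Bug: MAX(reading) on the right of the comparison is an aggregate-in-WHERE error

Fix: Put the inner MAX in a scalar subquery

Corrected query:
SELECT MAX(reading) FROM sensors WHERE reading < (SELECT MAX(reading) FROM sensors)

Result:
MAX(reading)
------------
73.1        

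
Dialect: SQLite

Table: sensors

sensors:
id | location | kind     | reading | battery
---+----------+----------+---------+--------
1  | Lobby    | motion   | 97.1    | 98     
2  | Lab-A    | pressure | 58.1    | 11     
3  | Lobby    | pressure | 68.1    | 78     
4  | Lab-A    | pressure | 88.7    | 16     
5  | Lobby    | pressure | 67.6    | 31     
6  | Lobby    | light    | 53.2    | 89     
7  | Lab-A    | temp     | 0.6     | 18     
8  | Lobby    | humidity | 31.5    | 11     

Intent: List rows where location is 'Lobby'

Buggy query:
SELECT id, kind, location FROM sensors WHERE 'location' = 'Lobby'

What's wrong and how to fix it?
Bug: Single quotes denote string literals in SQL; the column name is being compared as a constant string

Fix: Remove the quotes around the column name (or use double quotes for an identifier)

Corrected query:
SELECT id, kind, location FROM sensors WHERE location = 'Lobby'

Result:
id | kind     | location
---+----------+---------
1  | motion   | Lobby   
3  | pressure | Lobby   
5  | pressure | Lobby   
6  | light    | Lobby   
8  | humidity | Lobby   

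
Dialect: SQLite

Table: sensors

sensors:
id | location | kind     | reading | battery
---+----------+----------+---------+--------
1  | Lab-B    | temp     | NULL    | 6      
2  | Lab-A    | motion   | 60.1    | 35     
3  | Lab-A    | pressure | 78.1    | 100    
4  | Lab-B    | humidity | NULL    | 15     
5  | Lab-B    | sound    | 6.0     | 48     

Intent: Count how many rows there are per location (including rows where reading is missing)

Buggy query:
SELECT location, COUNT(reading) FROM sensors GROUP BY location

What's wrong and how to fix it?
Bug: COUNT(column) counts non-NULL values only; rows with NULL reading aren't counted

Fix: Replace COUNT(reading) with COUNT(*)

Corrected query:
SELECT location, COUNT(*) FROM sensors GROUP BY location

Result:
location | COUNT(*)
---------+---------
Lab-A    | 2       
Lab-B    | 3       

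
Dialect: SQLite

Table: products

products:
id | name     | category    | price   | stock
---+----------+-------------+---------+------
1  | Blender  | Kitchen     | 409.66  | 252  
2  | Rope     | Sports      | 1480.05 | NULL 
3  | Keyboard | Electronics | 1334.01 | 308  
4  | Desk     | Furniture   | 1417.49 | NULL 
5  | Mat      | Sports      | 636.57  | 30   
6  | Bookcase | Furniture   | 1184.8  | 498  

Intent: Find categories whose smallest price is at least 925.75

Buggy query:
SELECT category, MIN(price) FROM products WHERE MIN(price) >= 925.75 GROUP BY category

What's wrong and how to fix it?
Bug: MIN() in WHERE is a misuse of aggregate

Fix: Replace WHERE with HAVING after the GROUP BY

Corrected query:
SELECT category, MIN(price) FROM products GROUP BY category HAVING MIN(price) >= 925.75

Result:
category    | MIN(price)
------------+-----------
Electronics | 1334.01   
Furniture   | 1184.8    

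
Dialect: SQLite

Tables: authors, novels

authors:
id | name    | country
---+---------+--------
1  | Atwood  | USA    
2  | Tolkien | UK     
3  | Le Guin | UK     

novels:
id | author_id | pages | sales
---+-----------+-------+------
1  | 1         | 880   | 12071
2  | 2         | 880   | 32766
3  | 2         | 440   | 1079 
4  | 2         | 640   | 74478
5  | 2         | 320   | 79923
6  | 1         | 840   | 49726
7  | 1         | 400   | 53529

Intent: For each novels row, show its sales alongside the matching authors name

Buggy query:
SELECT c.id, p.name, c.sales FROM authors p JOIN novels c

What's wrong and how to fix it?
Bug: Missing join condition: each novels row is matched to all authors rows instead of just its own

Fix: Specify the join condition linking the foreign key to the parent id

Corrected query:
SELECT c.id, p.name, c.sales FROM authors p JOIN novels c ON c.author_id = p.id

Result:
id | name    | sales
---+---------+------
1  | Atwood  | 12071
2  | Tolkien | 32766
3  | Tolkien | 1079 
4  | Tolkien | 74478
5  | Tolkien | 79923
6  | Atwood  | 49726
7  | Atwood  | 53529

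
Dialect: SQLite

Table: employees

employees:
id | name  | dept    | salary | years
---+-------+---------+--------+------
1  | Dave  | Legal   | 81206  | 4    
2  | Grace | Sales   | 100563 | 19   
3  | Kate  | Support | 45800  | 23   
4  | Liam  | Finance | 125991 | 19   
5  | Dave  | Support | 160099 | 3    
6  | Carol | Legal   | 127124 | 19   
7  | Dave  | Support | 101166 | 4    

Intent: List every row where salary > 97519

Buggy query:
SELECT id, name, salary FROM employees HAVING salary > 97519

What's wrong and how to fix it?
Bug: This is a non-aggregate query (no GROUP BY, no aggregates), so in SQLite the HAVING clause is invalid here; a row-level condition belongs in WHERE

Fix: Replace HAVING with WHERE since the condition applies to individual rows

Corrected query:
SELECT id, name, salary FROM employees WHERE salary > 97519

Result:
id | name  | salary
---+-------+-------
2  | Grace | 100563
4  | Liam  | 125991
5  | Dave  | 160099
6  | Carol | 127124
7  | Dave  | 101166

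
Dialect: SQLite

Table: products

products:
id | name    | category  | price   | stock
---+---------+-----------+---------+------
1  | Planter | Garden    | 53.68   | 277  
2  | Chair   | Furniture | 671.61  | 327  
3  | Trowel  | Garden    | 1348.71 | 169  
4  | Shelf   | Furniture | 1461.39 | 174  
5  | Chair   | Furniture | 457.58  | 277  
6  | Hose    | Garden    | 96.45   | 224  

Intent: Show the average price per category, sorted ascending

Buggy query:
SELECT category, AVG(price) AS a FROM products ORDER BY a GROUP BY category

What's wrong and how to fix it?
Bug: ORDER BY appears before GROUP BY; SQL clause order requires GROUP BY first

Fix: Move ORDER BY to the end, after GROUP BY

Corrected query:
SELECT category, AVG(price) AS a FROM products GROUP BY category ORDER BY a

Result:
category  | a         
----------+-----------
Garden    | 499.613333
Furniture | 863.526667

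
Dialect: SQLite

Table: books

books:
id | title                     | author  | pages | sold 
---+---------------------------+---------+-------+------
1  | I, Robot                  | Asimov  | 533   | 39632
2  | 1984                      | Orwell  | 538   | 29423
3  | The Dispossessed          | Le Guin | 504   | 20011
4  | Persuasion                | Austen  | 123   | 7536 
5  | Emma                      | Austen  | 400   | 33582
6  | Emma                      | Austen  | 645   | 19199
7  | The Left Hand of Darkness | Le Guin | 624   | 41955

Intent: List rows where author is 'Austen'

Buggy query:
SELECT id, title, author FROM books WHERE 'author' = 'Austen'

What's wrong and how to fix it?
Bug: Single quotes denote string literals in SQL; the column name is being compared as a constant string

Fix: Remove the quotes around the column name (or use double quotes for an identifier)

Corrected query:
SELECT id, title, author FROM books WHERE author = 'Austen'

Result:
id | title      | author
---+------------+-------
4  | Persuasion | Austen
5  | Emma       | Austen
6  | Emma       | Austen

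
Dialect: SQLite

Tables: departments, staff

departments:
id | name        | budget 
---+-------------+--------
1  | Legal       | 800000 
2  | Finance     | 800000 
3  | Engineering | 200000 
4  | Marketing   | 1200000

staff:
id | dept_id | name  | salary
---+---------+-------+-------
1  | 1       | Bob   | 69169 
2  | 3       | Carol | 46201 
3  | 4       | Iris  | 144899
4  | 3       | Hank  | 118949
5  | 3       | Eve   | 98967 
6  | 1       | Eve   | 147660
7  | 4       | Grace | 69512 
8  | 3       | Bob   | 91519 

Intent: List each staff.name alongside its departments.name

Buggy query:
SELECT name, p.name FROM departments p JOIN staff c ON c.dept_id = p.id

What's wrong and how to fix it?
Bug: 'name' exists in both joined tables, so the database can't tell which one is meant

Fix: Qualify the column with its table alias (c.name)

Corrected query:
SELECT c.name, p.name FROM departments p JOIN staff c ON c.dept_id = p.id

Result:
name  | name       
------+------------
Bob   | Legal      
Carol | Engineering
Iris  | Marketing  
Hank  | Engineering
Eve   | Engineering
Eve   | Legal      
Grace | Marketing  
Bob   | Engineering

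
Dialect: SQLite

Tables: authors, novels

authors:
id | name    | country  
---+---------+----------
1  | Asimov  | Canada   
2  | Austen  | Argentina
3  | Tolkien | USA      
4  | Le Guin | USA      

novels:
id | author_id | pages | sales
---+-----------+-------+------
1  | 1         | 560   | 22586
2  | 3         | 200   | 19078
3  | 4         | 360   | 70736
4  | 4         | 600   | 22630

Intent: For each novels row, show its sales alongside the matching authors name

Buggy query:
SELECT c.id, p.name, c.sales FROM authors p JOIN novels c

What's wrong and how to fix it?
Bug: Missing join condition: each novels row is matched to all authors rows instead of just its own

Fix: Specify the join condition linking the foreign key to the parent id

Corrected query:
SELECT c.id, p.name, c.sales FROM authors p JOIN novels c ON c.author_id = p.id

Result:
id | name    | sales
---+---------+------
1  | Asimov  | 22586
2  | Tolkien | 19078
3  | Le Guin | 70736
4  | Le Guin | 22630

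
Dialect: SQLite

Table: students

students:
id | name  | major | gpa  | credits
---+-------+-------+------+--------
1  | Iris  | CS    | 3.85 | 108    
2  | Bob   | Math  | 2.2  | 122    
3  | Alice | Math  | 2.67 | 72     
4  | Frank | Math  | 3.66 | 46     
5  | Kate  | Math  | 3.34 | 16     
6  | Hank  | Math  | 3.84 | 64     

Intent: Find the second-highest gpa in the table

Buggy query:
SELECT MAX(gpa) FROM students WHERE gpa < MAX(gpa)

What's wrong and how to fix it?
Bug: MAX(gpa) on the right of the comparison is an aggregate-in-WHERE error

Fix: Compute the overall MAX in a subquery, then take MAX of rows below it

Corrected query:
SELECT MAX(gpa) FROM students WHERE gpa < (SELECT MAX(gpa) FROM students)

Result:
MAX(gpa)
--------
3.84    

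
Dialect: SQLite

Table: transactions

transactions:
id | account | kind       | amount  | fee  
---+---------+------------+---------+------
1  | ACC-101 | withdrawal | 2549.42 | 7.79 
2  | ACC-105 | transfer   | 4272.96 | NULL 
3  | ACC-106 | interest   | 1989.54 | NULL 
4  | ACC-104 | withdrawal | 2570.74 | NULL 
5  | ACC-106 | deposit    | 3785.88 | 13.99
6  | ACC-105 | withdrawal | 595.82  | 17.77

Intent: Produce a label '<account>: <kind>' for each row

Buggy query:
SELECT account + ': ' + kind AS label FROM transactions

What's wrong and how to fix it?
Bug: '+' is numeric addition; on text columns SQLite converts them to 0 instead of concatenating

Fix: Replace + with || to concatenate text

Corrected query:
SELECT account || ': ' || kind AS label FROM transactions

Result:
label              
-------------------
ACC-101: withdrawal
ACC-105: transfer  
ACC-106: interest  
ACC-104: withdrawal
ACC-106: deposit   
ACC-105: withdrawal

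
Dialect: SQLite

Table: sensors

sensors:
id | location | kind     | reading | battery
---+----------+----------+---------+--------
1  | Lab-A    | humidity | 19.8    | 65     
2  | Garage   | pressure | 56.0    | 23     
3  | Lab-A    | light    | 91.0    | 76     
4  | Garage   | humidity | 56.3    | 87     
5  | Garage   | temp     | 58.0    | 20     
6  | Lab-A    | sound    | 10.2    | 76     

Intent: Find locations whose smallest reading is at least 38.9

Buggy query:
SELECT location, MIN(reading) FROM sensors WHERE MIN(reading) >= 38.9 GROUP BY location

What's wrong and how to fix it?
Bug: MIN() in WHERE is a misuse of aggregate

Fix: Replace WHERE with HAVING after the GROUP BY

Corrected query:
SELECT location, MIN(reading) FROM sensors GROUP BY location HAVING MIN(reading) >= 38.9

Result:
location | MIN(reading)
---------+-------------
Garage   | 56          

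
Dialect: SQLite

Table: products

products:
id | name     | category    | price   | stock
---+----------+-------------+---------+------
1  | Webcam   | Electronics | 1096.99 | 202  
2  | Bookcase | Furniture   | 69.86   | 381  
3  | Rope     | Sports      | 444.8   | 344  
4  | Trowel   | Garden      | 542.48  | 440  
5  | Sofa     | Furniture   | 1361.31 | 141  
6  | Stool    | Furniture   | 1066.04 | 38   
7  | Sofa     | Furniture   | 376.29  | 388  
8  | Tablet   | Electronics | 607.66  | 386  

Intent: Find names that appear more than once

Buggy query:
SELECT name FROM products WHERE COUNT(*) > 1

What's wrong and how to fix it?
Bug: COUNT(*) is an aggregate and cannot be used in WHERE

Fix: GROUP BY name, then filter groups with HAVING COUNT(*) > 1

Corrected query:
SELECT name FROM products GROUP BY name HAVING COUNT(*) > 1

Result:
name
----
Sofa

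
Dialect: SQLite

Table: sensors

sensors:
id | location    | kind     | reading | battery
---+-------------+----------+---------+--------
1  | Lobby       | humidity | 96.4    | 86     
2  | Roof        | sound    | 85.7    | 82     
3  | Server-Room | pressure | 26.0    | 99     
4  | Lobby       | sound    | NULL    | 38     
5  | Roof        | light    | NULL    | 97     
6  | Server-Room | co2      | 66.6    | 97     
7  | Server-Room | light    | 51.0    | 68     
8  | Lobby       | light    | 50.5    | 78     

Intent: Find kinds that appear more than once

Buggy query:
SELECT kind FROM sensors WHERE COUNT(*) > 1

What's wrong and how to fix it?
Bug: COUNT(*) is an aggregate and cannot be used in WHERE

Fix: Group first, then use HAVING for the count condition

Corrected query:
SELECT kind FROM sensors GROUP BY kind HAVING COUNT(*) > 1

Result:
kind 
-----
light
sound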